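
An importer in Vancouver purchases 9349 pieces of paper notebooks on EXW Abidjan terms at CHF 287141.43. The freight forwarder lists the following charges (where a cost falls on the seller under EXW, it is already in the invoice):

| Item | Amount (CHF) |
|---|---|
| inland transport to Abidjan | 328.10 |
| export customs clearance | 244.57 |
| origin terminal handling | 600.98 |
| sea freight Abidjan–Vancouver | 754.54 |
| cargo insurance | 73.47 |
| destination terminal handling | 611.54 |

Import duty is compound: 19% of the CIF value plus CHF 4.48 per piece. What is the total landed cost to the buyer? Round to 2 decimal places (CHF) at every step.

EXW: the seller makes goods available at their premises; the buyer bears all onward costs.
CIF value = EXW price + inland to port + export clearance + origin terminal + freight + insurance = 287141.43 + 328.10 + 244.57 + 600.98 + 754.54 + 73.47 = 289143.09
Ad valorem component: 289143.09 × 19% = 54937.19
Specific component: 9349 × 4.48 = 41883.52
Import duty = 54937.19 + 41883.52 = 96820.71
Buyer bears: inland to port 328.10 + export clearance 244.57 + origin terminal 600.98 + freight 754.54 + insurance 73.47 + destination terminal 611.54 + duty 96820.71 = 99433.91
Landed cost = invoice 287141.43 + 99433.91 = 386575.34

Total landed cost: CHF 386575.34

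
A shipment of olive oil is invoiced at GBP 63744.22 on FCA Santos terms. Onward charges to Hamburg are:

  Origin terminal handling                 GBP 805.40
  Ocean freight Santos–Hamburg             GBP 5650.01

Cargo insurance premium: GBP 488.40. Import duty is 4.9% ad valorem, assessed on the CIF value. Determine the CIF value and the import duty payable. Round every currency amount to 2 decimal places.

CIF = FCA price + pre-shipment costs + freight + insurance
CIF = 63744.22 + 805.40 + 5650.01 + 488.40 = 70688.03
Import duty = 70688.03 × 4.9% = 3463.71

CIF value: GBP 70688.03; import duty: GBP 3463.71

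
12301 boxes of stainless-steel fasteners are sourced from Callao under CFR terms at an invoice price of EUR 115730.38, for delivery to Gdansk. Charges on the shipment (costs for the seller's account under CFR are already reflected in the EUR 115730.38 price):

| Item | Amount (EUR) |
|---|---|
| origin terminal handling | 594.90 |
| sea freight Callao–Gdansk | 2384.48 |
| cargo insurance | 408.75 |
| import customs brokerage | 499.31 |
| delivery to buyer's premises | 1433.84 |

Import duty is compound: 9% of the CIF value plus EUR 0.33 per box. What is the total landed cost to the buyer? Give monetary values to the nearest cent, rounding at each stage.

CFR: the seller pays costs through ocean freight to the destination port, but not insurance.
Already in the invoice (seller's account under CFR): origin terminal, freight — exclude.
CIF value = CFR price + insurance = 115730.38 + 408.75 = 116139.13
Ad valorem component: 116139.13 × 9% = 10452.52
Specific component: 12301 × 0.33 = 4059.33
Import duty = 10452.52 + 4059.33 = 14511.85
Buyer bears: insurance 408.75 + brokerage 499.31 + delivery 1433.84 + duty 14511.85 = 16853.75
Landed cost = invoice 115730.38 + 16853.75 = 132584.13

Total landed cost: EUR 132584.13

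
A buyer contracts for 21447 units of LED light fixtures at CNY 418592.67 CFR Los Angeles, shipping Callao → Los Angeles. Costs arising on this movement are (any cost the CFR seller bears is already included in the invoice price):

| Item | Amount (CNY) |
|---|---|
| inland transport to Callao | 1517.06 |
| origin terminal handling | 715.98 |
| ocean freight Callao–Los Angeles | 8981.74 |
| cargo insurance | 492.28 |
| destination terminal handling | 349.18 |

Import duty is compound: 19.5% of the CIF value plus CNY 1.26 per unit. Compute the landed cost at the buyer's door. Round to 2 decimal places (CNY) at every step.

CFR: the seller pays costs through ocean freight to the destination port, but not insurance.
Already in the invoice (seller's account under CFR): inland to port, origin terminal, freight — exclude.
CIF value = CFR price + insurance = 418592.67 + 492.28 = 419084.95
Ad valorem component: 419084.95 × 19.5% = 81721.57
Specific component: 21447 × 1.26 = 27023.22
Import duty = 81721.57 + 27023.22 = 108744.79
Buyer bears: insurance 492.28 + destination terminal 349.18 + duty 108744.79 = 109586.25
Landed cost = invoice 418592.67 + 109586.25 = 528178.92

Total landed cost: CNY 528178.92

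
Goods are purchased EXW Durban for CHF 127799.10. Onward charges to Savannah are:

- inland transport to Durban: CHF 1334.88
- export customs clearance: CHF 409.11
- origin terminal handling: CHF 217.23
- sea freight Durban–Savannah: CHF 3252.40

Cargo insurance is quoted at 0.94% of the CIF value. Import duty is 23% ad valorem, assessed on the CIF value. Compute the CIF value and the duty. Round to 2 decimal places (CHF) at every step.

CIF value: CHF 134274.90; import duty: CHF 30883.23

Let C be the CIF value. C = EXW price + pre-shipment costs + freight + 0.94% × C
C − 0.94% × C = 127799.10 + 1334.88 + 409.11 + 217.23 + 3252.40
0.9906 × C = 133012.72
C = 133012.72 / 0.9906 = 134274.90
Insurance premium = 0.94% × 134274.90 = 1262.18
Import duty = 134274.90 × 23% = 30883.23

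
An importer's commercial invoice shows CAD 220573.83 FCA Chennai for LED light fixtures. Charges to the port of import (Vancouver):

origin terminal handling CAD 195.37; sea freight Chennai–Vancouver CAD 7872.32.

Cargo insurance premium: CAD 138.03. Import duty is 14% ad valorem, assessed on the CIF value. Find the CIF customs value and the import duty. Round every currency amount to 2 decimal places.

CIF value: CAD 228779.55; import duty: CAD 32029.14

CIF = FCA price + pre-shipment costs + freight + insurance
CIF = 220573.83 + 195.37 + 7872.32 + 138.03 = 228779.55
Import duty = 228779.55 × 14% = 32029.14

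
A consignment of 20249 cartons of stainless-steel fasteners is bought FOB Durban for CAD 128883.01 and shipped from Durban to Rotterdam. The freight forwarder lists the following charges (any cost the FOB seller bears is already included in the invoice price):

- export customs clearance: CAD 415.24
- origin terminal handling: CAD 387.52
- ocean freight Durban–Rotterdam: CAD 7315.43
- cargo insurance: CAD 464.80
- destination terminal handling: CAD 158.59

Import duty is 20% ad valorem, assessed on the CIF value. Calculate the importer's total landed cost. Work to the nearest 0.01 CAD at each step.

FOB: the seller bears costs until goods are on board at the origin port; the buyer bears freight, insurance and all costs thereafter.
Already in the invoice (seller's account under FOB): export clearance, origin terminal — exclude.
CIF value = FOB price + freight + insurance = 128883.01 + 7315.43 + 464.80 = 136663.24
Import duty = 136663.24 × 20% = 27332.65
Buyer bears: freight 7315.43 + insurance 464.80 + destination terminal 158.59 + duty 27332.65 = 35271.47
Landed cost = invoice 128883.01 + 35271.47 = 164154.48

Total landed cost: CAD 164154.48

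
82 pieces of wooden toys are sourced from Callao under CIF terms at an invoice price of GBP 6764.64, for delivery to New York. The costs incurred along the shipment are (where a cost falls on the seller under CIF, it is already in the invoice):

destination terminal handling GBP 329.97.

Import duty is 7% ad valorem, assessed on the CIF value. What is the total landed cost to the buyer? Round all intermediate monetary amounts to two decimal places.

CIF: the seller pays costs through ocean freight and marine insurance to the destination port.
The CIF price already equals the CIF value: 6764.64
Import duty = 6764.64 × 7% = 473.52
Buyer bears: destination terminal 329.97 + duty 473.52 = 803.49
Landed cost = invoice 6764.64 + 803.49 = 7568.13

Total landed cost: GBP 7568.13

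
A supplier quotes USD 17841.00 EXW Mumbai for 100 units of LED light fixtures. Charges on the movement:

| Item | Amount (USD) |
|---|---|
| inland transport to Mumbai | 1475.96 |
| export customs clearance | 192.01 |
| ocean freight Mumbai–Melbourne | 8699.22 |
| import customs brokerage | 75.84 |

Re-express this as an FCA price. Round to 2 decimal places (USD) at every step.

FCA price: USD 19508.97

Not relevant to the conversion: freight, brokerage — on the buyer under both terms; not part of either seller's price.
From EXW to FCA, the seller additionally bears: inland to port, export clearance.
FCA price = 17841.00 + 1475.96 + 192.01 = 19508.97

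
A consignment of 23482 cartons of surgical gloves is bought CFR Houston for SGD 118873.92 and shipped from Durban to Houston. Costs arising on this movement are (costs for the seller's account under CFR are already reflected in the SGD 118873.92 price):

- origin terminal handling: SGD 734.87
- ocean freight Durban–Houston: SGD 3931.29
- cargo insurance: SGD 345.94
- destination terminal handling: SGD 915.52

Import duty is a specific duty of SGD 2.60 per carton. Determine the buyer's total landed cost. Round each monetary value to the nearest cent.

CFR: the seller pays costs through ocean freight to the destination port, but not insurance.
Already in the invoice (seller's account under CFR): origin terminal, freight — exclude.
CIF value = CFR price + insurance = 118873.92 + 345.94 = 119219.86
Import duty = 23482 × 2.60 = 61053.20
Buyer bears: insurance 345.94 + destination terminal 915.52 + duty 61053.20 = 62314.66
Landed cost = invoice 118873.92 + 62314.66 = 181188.58

Total landed cost: SGD 181188.58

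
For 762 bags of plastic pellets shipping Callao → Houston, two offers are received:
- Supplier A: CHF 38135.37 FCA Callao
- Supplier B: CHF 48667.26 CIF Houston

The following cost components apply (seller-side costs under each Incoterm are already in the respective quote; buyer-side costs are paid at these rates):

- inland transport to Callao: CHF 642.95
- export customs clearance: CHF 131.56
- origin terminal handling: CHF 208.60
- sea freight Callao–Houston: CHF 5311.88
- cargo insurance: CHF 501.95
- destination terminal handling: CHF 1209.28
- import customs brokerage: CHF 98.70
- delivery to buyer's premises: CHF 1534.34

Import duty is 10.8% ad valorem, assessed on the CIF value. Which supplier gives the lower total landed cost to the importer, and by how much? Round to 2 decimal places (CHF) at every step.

Supplier A (FCA):
CIF value = FCA price + origin terminal + freight + insurance = 38135.37 + 208.60 + 5311.88 + 501.95 = 44157.80
Import duty = 44157.80 × 10.8% = 4769.04
Buyer bears (A): 208.60 + 5311.88 + 501.95 + 1209.28 + 98.70 + 1534.34 = 8864.75
Landed cost (A) = invoice 38135.37 + 8864.75 + duty 4769.04 = 51769.16
Supplier B (CIF):
The CIF price already equals the CIF value: 48667.26
Import duty = 48667.26 × 10.8% = 5256.06
Buyer bears (B): 1209.28 + 98.70 + 1534.34 = 2842.32
Landed cost (B) = invoice 48667.26 + 2842.32 + duty 5256.06 = 56765.64
Difference = |51769.16 − 56765.64| = 4996.48

Supplier A is cheaper by CHF 4996.48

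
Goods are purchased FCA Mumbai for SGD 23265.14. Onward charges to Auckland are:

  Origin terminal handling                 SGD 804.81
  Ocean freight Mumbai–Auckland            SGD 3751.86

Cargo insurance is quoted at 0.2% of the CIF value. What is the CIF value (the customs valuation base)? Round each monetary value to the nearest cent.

CIF value: SGD 27877.57

Let C be the CIF value. C = FCA price + pre-shipment costs + freight + 0.2% × C
C − 0.2% × C = 23265.14 + 804.81 + 3751.86
0.998 × C = 27821.81
C = 27821.81 / 0.998 = 27877.57
Insurance premium = 0.2% × 27877.57 = 55.76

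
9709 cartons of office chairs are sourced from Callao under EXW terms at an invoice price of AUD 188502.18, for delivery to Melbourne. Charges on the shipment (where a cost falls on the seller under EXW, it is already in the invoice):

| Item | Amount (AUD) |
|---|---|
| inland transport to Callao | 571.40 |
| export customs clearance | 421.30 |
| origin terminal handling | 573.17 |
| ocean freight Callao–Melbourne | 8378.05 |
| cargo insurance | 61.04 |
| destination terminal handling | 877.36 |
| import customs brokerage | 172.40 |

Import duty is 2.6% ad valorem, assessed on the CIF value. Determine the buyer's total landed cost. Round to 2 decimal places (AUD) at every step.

EXW: the seller makes goods available at their premises; the buyer bears all onward costs.
CIF value = EXW price + inland to port + export clearance + origin terminal + freight + insurance = 188502.18 + 571.40 + 421.30 + 573.17 + 8378.05 + 61.04 = 198507.14
Import duty = 198507.14 × 2.6% = 5161.19
Buyer bears: inland to port 571.40 + export clearance 421.30 + origin terminal 573.17 + freight 8378.05 + insurance 61.04 + destination terminal 877.36 + brokerage 172.40 + duty 5161.19 = 16215.91
Landed cost = invoice 188502.18 + 16215.91 = 204718.09

Total landed cost: AUD 204718.09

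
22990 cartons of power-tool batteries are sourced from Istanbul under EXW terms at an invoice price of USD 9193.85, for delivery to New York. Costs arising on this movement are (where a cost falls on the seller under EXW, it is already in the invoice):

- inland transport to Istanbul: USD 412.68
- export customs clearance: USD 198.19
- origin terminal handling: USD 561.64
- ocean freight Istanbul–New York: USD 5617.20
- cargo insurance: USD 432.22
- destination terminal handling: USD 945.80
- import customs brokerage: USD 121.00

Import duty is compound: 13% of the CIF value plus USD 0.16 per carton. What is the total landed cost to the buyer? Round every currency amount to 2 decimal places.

Total landed cost: USD 23295.03

EXW: the seller makes goods available at their premises; the buyer bears all onward costs.
CIF value = EXW price + inland to port + export clearance + origin terminal + freight + insurance = 9193.85 + 412.68 + 198.19 + 561.64 + 5617.20 + 432.22 = 16415.78
Ad valorem component: 16415.78 × 13% = 2134.05
Specific component: 22990 × 0.16 = 3678.40
Import duty = 2134.05 + 3678.40 = 5812.45
Buyer bears: inland to port 412.68 + export clearance 198.19 + origin terminal 561.64 + freight 5617.20 + insurance 432.22 + destination terminal 945.80 + brokerage 121.00 + duty 5812.45 = 14101.18
Landed cost = invoice 9193.85 + 14101.18 = 23295.03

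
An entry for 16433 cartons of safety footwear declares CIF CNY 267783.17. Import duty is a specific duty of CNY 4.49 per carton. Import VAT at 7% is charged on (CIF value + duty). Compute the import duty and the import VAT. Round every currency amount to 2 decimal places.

Import duty = 16433 × 4.49 = 73784.17
VAT base = CIF + duty = 267783.17 + 73784.17 = 341567.34
Import VAT = 341567.34 × 7% = 23909.71

Import duty: CNY 73784.17; import VAT: CNY 23909.71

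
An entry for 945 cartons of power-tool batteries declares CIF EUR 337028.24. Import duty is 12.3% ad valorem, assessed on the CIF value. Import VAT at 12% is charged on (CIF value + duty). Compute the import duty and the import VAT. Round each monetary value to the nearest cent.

Import duty = 337028.24 × 12.3% = 41454.47
VAT base = CIF + duty = 337028.24 + 41454.47 = 378482.71
Import VAT = 378482.71 × 12% = 45417.93

Import duty: EUR 41454.47; import VAT: EUR 45417.93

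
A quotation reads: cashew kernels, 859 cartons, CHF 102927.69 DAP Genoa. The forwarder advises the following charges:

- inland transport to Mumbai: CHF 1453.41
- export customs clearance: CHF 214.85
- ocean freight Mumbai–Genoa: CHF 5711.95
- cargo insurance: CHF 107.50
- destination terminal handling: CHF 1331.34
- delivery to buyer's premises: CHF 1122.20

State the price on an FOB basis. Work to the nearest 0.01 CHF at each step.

FOB price: CHF 94654.70

Not relevant to the conversion: export clearance, inland to port — on the seller under both DAP and FOB; already in the DAP price and stays in the FOB price.
From DAP to FOB, the seller no longer bears: freight, insurance, destination terminal, delivery.
FOB price = 102927.69 − 5711.95 − 107.50 − 1331.34 − 1122.20 = 94654.70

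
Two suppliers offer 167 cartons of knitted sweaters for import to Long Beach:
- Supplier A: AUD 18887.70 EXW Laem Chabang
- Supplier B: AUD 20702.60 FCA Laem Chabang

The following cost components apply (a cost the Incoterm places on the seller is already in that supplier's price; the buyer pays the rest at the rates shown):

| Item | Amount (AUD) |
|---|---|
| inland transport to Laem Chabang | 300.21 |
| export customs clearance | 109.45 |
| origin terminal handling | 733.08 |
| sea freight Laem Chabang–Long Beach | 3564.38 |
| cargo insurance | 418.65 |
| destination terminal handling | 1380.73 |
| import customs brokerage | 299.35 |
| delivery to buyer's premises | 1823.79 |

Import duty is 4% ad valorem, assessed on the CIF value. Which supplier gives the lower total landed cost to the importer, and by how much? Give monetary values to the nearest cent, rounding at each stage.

Supplier A is cheaper by AUD 1461.45

Supplier A (EXW):
CIF value = EXW price + inland to port + export clearance + origin terminal + freight + insurance = 18887.70 + 300.21 + 109.45 + 733.08 + 3564.38 + 418.65 = 24013.47
Import duty = 24013.47 × 4% = 960.54
Buyer bears (A): 300.21 + 109.45 + 733.08 + 3564.38 + 418.65 + 1380.73 + 299.35 + 1823.79 = 8629.64
Landed cost (A) = invoice 18887.70 + 8629.64 + duty 960.54 = 28477.88
Supplier B (FCA):
CIF value = FCA price + origin terminal + freight + insurance = 20702.60 + 733.08 + 3564.38 + 418.65 = 25418.71
Import duty = 25418.71 × 4% = 1016.75
Buyer bears (B): 733.08 + 3564.38 + 418.65 + 1380.73 + 299.35 + 1823.79 = 8219.98
Landed cost (B) = invoice 20702.60 + 8219.98 + duty 1016.75 = 29939.33
Difference = |28477.88 − 29939.33| = 1461.45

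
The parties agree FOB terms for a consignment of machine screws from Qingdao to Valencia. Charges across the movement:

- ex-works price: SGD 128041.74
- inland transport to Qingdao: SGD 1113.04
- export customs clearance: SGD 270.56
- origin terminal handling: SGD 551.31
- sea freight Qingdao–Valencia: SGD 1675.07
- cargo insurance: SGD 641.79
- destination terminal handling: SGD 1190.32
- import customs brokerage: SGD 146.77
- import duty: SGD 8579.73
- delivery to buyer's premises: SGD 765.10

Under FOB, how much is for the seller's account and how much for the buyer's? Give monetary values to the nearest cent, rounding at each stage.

Seller: SGD 129976.65; buyer: SGD 12998.78

FOB: the seller bears costs until goods are on board at the origin port; the buyer bears freight, insurance and all costs thereafter.
Seller's account: goods 128041.74 + inland to port 1113.04 + export clearance 270.56 + origin terminal 551.31 = 129976.65
Buyer's account: freight 1675.07 + insurance 641.79 + destination terminal 1190.32 + brokerage 146.77 + duty 8579.73 + delivery 765.10 = 12998.78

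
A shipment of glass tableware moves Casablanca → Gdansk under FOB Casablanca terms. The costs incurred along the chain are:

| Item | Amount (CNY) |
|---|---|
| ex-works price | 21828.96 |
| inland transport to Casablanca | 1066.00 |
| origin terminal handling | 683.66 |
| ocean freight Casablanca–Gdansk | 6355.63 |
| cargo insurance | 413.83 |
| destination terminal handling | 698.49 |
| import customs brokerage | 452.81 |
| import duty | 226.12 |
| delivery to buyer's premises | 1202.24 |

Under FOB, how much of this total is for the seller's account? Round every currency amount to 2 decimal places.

Seller's account: CNY 23578.62

FOB: the seller bears costs until goods are on board at the origin port; the buyer bears freight, insurance and all costs thereafter.
Seller's account: goods 21828.96 + inland to port 1066.00 + origin terminal 683.66 = 23578.62
Buyer's account: freight 6355.63 + insurance 413.83 + destination terminal 698.49 + brokerage 452.81 + duty 226.12 + delivery 1202.24 = 9349.12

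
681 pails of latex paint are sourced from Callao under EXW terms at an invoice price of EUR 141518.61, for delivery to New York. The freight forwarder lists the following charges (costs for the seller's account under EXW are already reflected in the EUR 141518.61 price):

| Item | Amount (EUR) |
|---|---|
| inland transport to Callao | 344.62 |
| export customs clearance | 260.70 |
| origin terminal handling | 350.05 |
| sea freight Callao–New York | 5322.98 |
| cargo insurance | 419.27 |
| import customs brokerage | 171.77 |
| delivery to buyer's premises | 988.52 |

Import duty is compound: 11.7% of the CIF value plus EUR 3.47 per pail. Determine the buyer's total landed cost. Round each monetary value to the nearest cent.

EXW: the seller makes goods available at their premises; the buyer bears all onward costs.
CIF value = EXW price + inland to port + export clearance + origin terminal + freight + insurance = 141518.61 + 344.62 + 260.70 + 350.05 + 5322.98 + 419.27 = 148216.23
Ad valorem component: 148216.23 × 11.7% = 17341.30
Specific component: 681 × 3.47 = 2363.07
Import duty = 17341.30 + 2363.07 = 19704.37
Buyer bears: inland to port 344.62 + export clearance 260.70 + origin terminal 350.05 + freight 5322.98 + insurance 419.27 + brokerage 171.77 + delivery 988.52 + duty 19704.37 = 27562.28
Landed cost = invoice 141518.61 + 27562.28 = 169080.89

Total landed cost: EUR 169080.89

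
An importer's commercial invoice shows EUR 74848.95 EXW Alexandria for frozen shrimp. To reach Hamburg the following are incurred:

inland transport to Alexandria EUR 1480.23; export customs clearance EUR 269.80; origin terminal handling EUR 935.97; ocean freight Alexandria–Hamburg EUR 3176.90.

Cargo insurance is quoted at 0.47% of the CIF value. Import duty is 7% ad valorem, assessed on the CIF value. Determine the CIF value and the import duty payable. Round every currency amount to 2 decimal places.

CIF value: EUR 81092.99; import duty: EUR 5676.51

Let C be the CIF value. C = EXW price + pre-shipment costs + freight + 0.47% × C
C − 0.47% × C = 74848.95 + 1480.23 + 269.80 + 935.97 + 3176.90
0.9953 × C = 80711.85
C = 80711.85 / 0.9953 = 81092.99
Insurance premium = 0.47% × 81092.99 = 381.14
Import duty = 81092.99 × 7% = 5676.51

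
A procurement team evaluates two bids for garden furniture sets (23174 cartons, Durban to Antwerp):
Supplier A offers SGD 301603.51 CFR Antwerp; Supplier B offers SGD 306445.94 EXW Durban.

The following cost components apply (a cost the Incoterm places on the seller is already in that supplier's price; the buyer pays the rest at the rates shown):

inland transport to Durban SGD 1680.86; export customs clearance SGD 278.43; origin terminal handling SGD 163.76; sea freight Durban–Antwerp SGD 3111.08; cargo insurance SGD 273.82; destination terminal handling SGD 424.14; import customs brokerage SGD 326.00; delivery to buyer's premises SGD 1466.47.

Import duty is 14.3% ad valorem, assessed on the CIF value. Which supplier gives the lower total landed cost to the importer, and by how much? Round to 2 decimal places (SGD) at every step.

Supplier A (CFR):
CIF value = CFR price + insurance = 301603.51 + 273.82 = 301877.33
Import duty = 301877.33 × 14.3% = 43168.46
Buyer bears (A): 273.82 + 424.14 + 326.00 + 1466.47 = 2490.43
Landed cost (A) = invoice 301603.51 + 2490.43 + duty 43168.46 = 347262.40
Supplier B (EXW):
CIF value = EXW price + inland to port + export clearance + origin terminal + freight + insurance = 306445.94 + 1680.86 + 278.43 + 163.76 + 3111.08 + 273.82 = 311953.89
Import duty = 311953.89 × 14.3% = 44609.41
Buyer bears (B): 1680.86 + 278.43 + 163.76 + 3111.08 + 273.82 + 424.14 + 326.00 + 1466.47 = 7724.56
Landed cost (B) = invoice 306445.94 + 7724.56 + duty 44609.41 = 358779.91
Difference = |347262.40 − 358779.91| = 11517.51

Supplier A is cheaper by SGD 11517.51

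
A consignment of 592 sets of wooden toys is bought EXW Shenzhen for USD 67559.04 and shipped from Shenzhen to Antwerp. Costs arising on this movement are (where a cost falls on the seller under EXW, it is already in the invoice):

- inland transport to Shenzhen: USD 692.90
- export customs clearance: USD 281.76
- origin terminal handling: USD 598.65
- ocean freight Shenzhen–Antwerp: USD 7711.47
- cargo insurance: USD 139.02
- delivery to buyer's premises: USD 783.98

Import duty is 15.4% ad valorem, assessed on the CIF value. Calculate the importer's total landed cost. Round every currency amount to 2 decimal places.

EXW: the seller makes goods available at their premises; the buyer bears all onward costs.
CIF value = EXW price + inland to port + export clearance + origin terminal + freight + insurance = 67559.04 + 692.90 + 281.76 + 598.65 + 7711.47 + 139.02 = 76982.84
Import duty = 76982.84 × 15.4% = 11855.36
Buyer bears: inland to port 692.90 + export clearance 281.76 + origin terminal 598.65 + freight 7711.47 + insurance 139.02 + delivery 783.98 + duty 11855.36 = 22063.14
Landed cost = invoice 67559.04 + 22063.14 = 89622.18

Total landed cost: USD 89622.18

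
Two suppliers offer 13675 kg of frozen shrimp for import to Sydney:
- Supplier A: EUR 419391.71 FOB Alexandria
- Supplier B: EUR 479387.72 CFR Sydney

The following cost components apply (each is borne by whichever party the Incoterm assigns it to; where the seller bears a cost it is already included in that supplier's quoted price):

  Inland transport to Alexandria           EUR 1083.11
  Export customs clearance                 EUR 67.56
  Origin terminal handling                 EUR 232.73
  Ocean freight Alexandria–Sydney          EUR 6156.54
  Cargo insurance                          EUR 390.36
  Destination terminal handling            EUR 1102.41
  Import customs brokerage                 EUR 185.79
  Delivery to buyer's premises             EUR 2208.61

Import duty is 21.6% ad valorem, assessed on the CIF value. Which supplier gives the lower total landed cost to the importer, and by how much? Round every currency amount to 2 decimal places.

Supplier A is cheaper by EUR 65468.80

Supplier A (FOB):
CIF value = FOB price + freight + insurance = 419391.71 + 6156.54 + 390.36 = 425938.61
Import duty = 425938.61 × 21.6% = 92002.74
Buyer bears (A): 6156.54 + 390.36 + 1102.41 + 185.79 + 2208.61 = 10043.71
Landed cost (A) = invoice 419391.71 + 10043.71 + duty 92002.74 = 521438.16
Supplier B (CFR):
CIF value = CFR price + insurance = 479387.72 + 390.36 = 479778.08
Import duty = 479778.08 × 21.6% = 103632.07
Buyer bears (B): 390.36 + 1102.41 + 185.79 + 2208.61 = 3887.17
Landed cost (B) = invoice 479387.72 + 3887.17 + duty 103632.07 = 586906.96
Difference = |521438.16 − 586906.96| = 65468.80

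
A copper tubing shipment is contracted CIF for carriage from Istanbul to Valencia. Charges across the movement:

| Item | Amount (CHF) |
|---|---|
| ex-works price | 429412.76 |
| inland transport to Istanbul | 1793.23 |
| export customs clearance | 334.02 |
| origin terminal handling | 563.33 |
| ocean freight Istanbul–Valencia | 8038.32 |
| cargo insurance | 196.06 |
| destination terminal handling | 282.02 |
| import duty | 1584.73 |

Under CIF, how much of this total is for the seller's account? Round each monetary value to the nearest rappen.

Seller's account: CHF 440337.72

CIF: the seller pays costs through ocean freight and marine insurance to the destination port.
Seller's account: goods 429412.76 + inland to port 1793.23 + export clearance 334.02 + origin terminal 563.33 + freight 8038.32 + insurance 196.06 = 440337.72
Buyer's account: destination terminal 282.02 + duty 1584.73 = 1866.75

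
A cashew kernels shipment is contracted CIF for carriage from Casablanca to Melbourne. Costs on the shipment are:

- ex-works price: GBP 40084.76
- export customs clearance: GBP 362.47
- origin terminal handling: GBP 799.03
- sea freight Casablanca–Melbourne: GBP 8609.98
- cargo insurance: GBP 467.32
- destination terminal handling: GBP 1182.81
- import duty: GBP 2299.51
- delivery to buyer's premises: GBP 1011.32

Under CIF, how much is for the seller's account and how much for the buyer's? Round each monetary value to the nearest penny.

CIF: the seller pays costs through ocean freight and marine insurance to the destination port.
Seller's account: goods 40084.76 + export clearance 362.47 + origin terminal 799.03 + freight 8609.98 + insurance 467.32 = 50323.56
Buyer's account: destination terminal 1182.81 + duty 2299.51 + delivery 1011.32 = 4493.64

Seller: GBP 50323.56; buyer: GBP 4493.64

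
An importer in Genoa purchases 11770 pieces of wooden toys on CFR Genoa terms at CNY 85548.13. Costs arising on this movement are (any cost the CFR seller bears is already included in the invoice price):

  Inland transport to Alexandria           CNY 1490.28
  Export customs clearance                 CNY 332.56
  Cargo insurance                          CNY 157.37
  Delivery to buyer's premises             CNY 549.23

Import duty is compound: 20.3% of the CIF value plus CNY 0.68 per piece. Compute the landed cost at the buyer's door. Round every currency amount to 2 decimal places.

CFR: the seller pays costs through ocean freight to the destination port, but not insurance.
Already in the invoice (seller's account under CFR): inland to port, export clearance — exclude.
CIF value = CFR price + insurance = 85548.13 + 157.37 = 85705.50
Ad valorem component: 85705.50 × 20.3% = 17398.22
Specific component: 11770 × 0.68 = 8003.60
Import duty = 17398.22 + 8003.60 = 25401.82
Buyer bears: insurance 157.37 + delivery 549.23 + duty 25401.82 = 26108.42
Landed cost = invoice 85548.13 + 26108.42 = 111656.55

Total landed cost: CNY 111656.55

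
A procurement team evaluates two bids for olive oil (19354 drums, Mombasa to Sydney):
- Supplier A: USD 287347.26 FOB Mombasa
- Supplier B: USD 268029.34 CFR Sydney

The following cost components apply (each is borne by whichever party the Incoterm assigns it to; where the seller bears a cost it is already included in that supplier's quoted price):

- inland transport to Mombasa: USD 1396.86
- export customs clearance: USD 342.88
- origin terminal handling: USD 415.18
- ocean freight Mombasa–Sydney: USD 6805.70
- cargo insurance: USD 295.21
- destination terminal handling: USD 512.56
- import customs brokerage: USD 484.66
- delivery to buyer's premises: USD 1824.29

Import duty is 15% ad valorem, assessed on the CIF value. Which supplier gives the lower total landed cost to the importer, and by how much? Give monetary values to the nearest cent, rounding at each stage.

Supplier A (FOB):
CIF value = FOB price + freight + insurance = 287347.26 + 6805.70 + 295.21 = 294448.17
Import duty = 294448.17 × 15% = 44167.23
Buyer bears (A): 6805.70 + 295.21 + 512.56 + 484.66 + 1824.29 = 9922.42
Landed cost (A) = invoice 287347.26 + 9922.42 + duty 44167.23 = 341436.91
Supplier B (CFR):
CIF value = CFR price + insurance = 268029.34 + 295.21 = 268324.55
Import duty = 268324.55 × 15% = 40248.68
Buyer bears (B): 295.21 + 512.56 + 484.66 + 1824.29 = 3116.72
Landed cost (B) = invoice 268029.34 + 3116.72 + duty 40248.68 = 311394.74
Difference = |341436.91 − 311394.74| = 30042.17

Supplier B is cheaper by USD 30042.17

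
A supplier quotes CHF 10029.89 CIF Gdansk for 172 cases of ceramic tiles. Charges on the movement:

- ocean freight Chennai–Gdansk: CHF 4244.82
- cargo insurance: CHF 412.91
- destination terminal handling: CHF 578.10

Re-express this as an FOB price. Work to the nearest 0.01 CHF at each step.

Not relevant to the conversion: destination terminal — on the buyer under both terms; not part of either seller's price.
From CIF to FOB, the seller no longer bears: freight, insurance.
FOB price = 10029.89 − 4244.82 − 412.91 = 5372.16

FOB price: CHF 5372.16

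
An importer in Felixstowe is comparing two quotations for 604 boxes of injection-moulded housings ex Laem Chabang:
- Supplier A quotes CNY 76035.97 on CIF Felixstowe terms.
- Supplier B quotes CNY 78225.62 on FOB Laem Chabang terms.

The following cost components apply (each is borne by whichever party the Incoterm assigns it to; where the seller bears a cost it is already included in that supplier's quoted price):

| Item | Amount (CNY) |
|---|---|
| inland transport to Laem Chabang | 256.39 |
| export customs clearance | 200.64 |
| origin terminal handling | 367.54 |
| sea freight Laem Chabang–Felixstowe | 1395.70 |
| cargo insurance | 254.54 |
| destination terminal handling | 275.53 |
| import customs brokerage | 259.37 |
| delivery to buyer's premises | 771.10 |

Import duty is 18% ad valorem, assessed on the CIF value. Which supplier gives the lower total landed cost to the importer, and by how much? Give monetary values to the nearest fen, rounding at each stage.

Supplier A is cheaper by CNY 4531.07

Supplier A (CIF):
The CIF price already equals the CIF value: 76035.97
Import duty = 76035.97 × 18% = 13686.47
Buyer bears (A): 275.53 + 259.37 + 771.10 = 1306.00
Landed cost (A) = invoice 76035.97 + 1306.00 + duty 13686.47 = 91028.44
Supplier B (FOB):
CIF value = FOB price + freight + insurance = 78225.62 + 1395.70 + 254.54 = 79875.86
Import duty = 79875.86 × 18% = 14377.65
Buyer bears (B): 1395.70 + 254.54 + 275.53 + 259.37 + 771.10 = 2956.24
Landed cost (B) = invoice 78225.62 + 2956.24 + duty 14377.65 = 95559.51
Difference = |91028.44 − 95559.51| = 4531.07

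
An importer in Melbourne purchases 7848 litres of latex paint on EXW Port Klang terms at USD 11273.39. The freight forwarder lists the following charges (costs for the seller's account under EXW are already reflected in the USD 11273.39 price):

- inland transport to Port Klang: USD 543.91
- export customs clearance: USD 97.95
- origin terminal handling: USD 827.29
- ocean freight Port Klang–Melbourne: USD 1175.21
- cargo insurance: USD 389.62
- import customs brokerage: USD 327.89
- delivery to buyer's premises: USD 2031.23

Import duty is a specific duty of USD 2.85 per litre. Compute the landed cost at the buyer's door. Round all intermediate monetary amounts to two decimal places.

Total landed cost: USD 39033.29

EXW: the seller makes goods available at their premises; the buyer bears all onward costs.
CIF value = EXW price + inland to port + export clearance + origin terminal + freight + insurance = 11273.39 + 543.91 + 97.95 + 827.29 + 1175.21 + 389.62 = 14307.37
Import duty = 7848 × 2.85 = 22366.80
Buyer bears: inland to port 543.91 + export clearance 97.95 + origin terminal 827.29 + freight 1175.21 + insurance 389.62 + brokerage 327.89 + delivery 2031.23 + duty 22366.80 = 27759.90
Landed cost = invoice 11273.39 + 27759.90 = 39033.29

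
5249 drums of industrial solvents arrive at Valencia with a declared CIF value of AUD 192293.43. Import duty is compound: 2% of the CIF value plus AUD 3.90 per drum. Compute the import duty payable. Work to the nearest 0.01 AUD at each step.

Ad valorem component: 192293.43 × 2% = 3845.87
Specific component: 5249 × 3.90 = 20471.10
Import duty = 3845.87 + 20471.10 = 24316.97

Import duty: AUD 24316.97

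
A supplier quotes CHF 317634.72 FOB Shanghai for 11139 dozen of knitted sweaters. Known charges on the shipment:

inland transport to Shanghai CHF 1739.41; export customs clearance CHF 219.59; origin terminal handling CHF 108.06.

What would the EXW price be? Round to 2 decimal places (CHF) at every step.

EXW price: CHF 315567.66

From FOB to EXW, the seller no longer bears: inland to port, export clearance, origin terminal.
EXW price = 317634.72 − 1739.41 − 219.59 − 108.06 = 315567.66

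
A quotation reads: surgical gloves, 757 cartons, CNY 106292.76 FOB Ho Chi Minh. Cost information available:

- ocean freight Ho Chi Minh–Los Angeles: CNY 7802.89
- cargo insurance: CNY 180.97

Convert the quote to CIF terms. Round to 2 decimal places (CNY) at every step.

From FOB to CIF, the seller additionally bears: freight, insurance.
CIF price = 106292.76 + 7802.89 + 180.97 = 114276.62

CIF price: CNY 114276.62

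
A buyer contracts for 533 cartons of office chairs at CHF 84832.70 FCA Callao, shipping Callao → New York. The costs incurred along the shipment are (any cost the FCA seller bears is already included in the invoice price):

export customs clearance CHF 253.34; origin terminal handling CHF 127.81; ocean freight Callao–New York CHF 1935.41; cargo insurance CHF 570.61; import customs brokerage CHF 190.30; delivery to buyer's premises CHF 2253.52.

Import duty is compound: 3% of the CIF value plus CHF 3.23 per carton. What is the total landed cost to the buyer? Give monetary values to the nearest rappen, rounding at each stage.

FCA: the seller delivers export-cleared goods to the carrier; the buyer bears costs from that point.
Already in the invoice (seller's account under FCA): export clearance — exclude.
CIF value = FCA price + origin terminal + freight + insurance = 84832.70 + 127.81 + 1935.41 + 570.61 = 87466.53
Ad valorem component: 87466.53 × 3% = 2624.00
Specific component: 533 × 3.23 = 1721.59
Import duty = 2624.00 + 1721.59 = 4345.59
Buyer bears: origin terminal 127.81 + freight 1935.41 + insurance 570.61 + brokerage 190.30 + delivery 2253.52 + duty 4345.59 = 9423.24
Landed cost = invoice 84832.70 + 9423.24 = 94255.94

Total landed cost: CHF 94255.94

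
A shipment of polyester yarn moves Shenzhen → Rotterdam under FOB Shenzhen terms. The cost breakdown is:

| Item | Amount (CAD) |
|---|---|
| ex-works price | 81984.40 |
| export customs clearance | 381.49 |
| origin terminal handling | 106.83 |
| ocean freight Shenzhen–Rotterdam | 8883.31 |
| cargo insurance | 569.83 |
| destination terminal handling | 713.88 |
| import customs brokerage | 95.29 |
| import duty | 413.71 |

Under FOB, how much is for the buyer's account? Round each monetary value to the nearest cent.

FOB: the seller bears costs until goods are on board at the origin port; the buyer bears freight, insurance and all costs thereafter.
Seller's account: goods 81984.40 + export clearance 381.49 + origin terminal 106.83 = 82472.72
Buyer's account: freight 8883.31 + insurance 569.83 + destination terminal 713.88 + brokerage 95.29 + duty 413.71 = 10676.02

Buyer's account: CAD 10676.02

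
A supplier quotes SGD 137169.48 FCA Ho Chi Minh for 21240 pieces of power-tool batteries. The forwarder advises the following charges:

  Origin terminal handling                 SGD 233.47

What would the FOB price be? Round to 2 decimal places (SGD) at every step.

From FCA to FOB, the seller additionally bears: origin terminal.
FOB price = 137169.48 + 233.47 = 137402.95

FOB price: SGD 137402.95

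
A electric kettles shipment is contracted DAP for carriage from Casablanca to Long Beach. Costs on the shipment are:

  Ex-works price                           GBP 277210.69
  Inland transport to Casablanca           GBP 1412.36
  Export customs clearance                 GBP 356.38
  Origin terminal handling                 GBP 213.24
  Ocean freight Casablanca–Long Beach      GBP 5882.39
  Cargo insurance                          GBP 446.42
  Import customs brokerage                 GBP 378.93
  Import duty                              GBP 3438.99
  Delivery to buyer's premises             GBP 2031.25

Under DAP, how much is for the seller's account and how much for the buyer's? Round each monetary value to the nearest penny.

DAP: the seller bears all costs to the named destination except import duty and clearance.
Seller's account: goods 277210.69 + inland to port 1412.36 + export clearance 356.38 + origin terminal 213.24 + freight 5882.39 + insurance 446.42 + delivery 2031.25 = 287552.73
Buyer's account: brokerage 378.93 + duty 3438.99 = 3817.92

Seller: GBP 287552.73; buyer: GBP 3817.92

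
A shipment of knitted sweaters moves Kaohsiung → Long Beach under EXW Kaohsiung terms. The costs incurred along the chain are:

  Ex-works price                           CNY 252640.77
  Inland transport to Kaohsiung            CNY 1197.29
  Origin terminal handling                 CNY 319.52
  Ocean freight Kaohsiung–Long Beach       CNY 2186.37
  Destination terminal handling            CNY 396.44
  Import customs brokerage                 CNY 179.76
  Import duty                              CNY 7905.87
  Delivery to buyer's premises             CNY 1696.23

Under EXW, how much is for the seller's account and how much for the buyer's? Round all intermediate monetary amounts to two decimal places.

Seller: CNY 252640.77; buyer: CNY 13881.48

EXW: the seller makes goods available at their premises; the buyer bears all onward costs.
Seller's account: goods 252640.77 = 252640.77
Buyer's account: inland to port 1197.29 + origin terminal 319.52 + freight 2186.37 + destination terminal 396.44 + brokerage 179.76 + duty 7905.87 + delivery 1696.23 = 13881.48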